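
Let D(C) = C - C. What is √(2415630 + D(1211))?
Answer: √2415630 ≈ 1554.2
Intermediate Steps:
D(C) = 0
√(2415630 + D(1211)) = √(2415630 + 0) = √2415630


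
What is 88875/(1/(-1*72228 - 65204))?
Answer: -12214269000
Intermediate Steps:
88875/(1/(-1*72228 - 65204)) = 88875/(1/(-72228 - 65204)) = 88875/(1/(-137432)) = 88875/(-1/137432) = 88875*(-137432) = -12214269000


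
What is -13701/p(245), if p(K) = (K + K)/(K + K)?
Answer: -13701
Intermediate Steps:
p(K) = 1 (p(K) = (2*K)/((2*K)) = (2*K)*(1/(2*K)) = 1)
-13701/p(245) = -13701/1 = -13701*1 = -13701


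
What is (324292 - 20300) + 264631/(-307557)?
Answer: 93494602913/307557 ≈ 3.0399e+5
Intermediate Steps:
(324292 - 20300) + 264631/(-307557) = 303992 + 264631*(-1/307557) = 303992 - 264631/307557 = 93494602913/307557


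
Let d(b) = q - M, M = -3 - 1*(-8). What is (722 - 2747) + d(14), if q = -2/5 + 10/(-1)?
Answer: -10202/5 ≈ -2040.4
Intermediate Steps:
q = -52/5 (q = -2*⅕ + 10*(-1) = -⅖ - 10 = -52/5 ≈ -10.400)
M = 5 (M = -3 + 8 = 5)
d(b) = -77/5 (d(b) = -52/5 - 1*5 = -52/5 - 5 = -77/5)
(722 - 2747) + d(14) = (722 - 2747) - 77/5 = -2025 - 77/5 = -10202/5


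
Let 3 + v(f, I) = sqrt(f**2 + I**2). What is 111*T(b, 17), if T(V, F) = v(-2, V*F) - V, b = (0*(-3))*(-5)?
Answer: -111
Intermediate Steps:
b = 0 (b = 0*(-5) = 0)
v(f, I) = -3 + sqrt(I**2 + f**2) (v(f, I) = -3 + sqrt(f**2 + I**2) = -3 + sqrt(I**2 + f**2))
T(V, F) = -3 + sqrt(4 + F**2*V**2) - V (T(V, F) = (-3 + sqrt((V*F)**2 + (-2)**2)) - V = (-3 + sqrt((F*V)**2 + 4)) - V = (-3 + sqrt(F**2*V**2 + 4)) - V = (-3 + sqrt(4 + F**2*V**2)) - V = -3 + sqrt(4 + F**2*V**2) - V)
111*T(b, 17) = 111*(-3 + sqrt(4 + 17**2*0**2) - 1*0) = 111*(-3 + sqrt(4 + 289*0) + 0) = 111*(-3 + sqrt(4 + 0) + 0) = 111*(-3 + sqrt(4) + 0) = 111*(-3 + 2 + 0) = 111*(-1) = -111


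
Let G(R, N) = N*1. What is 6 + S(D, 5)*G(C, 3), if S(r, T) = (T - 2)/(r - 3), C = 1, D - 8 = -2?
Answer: 9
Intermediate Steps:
D = 6 (D = 8 - 2 = 6)
S(r, T) = (-2 + T)/(-3 + r)
G(R, N) = N
6 + S(D, 5)*G(C, 3) = 6 + ((-2 + 5)/(-3 + 6))*3 = 6 + (3/3)*3 = 6 + ((⅓)*3)*3 = 6 + 1*3 = 6 + 3 = 9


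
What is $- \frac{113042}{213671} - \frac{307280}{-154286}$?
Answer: $\frac{24108013434}{16483221953} \approx 1.4626$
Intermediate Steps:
$- \frac{113042}{213671} - \frac{307280}{-154286} = \left(-113042\right) \frac{1}{213671} - - \frac{153640}{77143} = - \frac{113042}{213671} + \frac{153640}{77143} = \frac{24108013434}{16483221953}$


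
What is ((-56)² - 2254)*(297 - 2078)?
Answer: -1570842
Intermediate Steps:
((-56)² - 2254)*(297 - 2078) = (3136 - 2254)*(-1781) = 882*(-1781) = -1570842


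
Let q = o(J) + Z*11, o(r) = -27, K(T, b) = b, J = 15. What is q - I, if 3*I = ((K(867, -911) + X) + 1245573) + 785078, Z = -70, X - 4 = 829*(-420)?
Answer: -1683955/3 ≈ -5.6132e+5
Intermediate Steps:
X = -348176 (X = 4 + 829*(-420) = 4 - 348180 = -348176)
q = -797 (q = -27 - 70*11 = -27 - 770 = -797)
I = 1681564/3 (I = (((-911 - 348176) + 1245573) + 785078)/3 = ((-349087 + 1245573) + 785078)/3 = (896486 + 785078)/3 = (⅓)*1681564 = 1681564/3 ≈ 5.6052e+5)
q - I = -797 - 1*1681564/3 = -797 - 1681564/3 = -1683955/3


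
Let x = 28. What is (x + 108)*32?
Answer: 4352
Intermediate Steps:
(x + 108)*32 = (28 + 108)*32 = 136*32 = 4352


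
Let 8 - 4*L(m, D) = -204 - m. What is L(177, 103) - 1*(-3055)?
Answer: 12609/4 ≈ 3152.3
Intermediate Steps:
L(m, D) = 53 + m/4 (L(m, D) = 2 - (-204 - m)/4 = 2 + (51 + m/4) = 53 + m/4)
L(177, 103) - 1*(-3055) = (53 + (¼)*177) - 1*(-3055) = (53 + 177/4) + 3055 = 389/4 + 3055 = 12609/4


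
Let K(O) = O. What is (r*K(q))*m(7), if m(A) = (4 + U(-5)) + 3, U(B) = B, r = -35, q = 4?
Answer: -280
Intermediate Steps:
m(A) = 2 (m(A) = (4 - 5) + 3 = -1 + 3 = 2)
(r*K(q))*m(7) = -35*4*2 = -140*2 = -280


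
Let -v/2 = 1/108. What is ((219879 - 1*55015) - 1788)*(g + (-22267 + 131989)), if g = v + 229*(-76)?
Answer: 406480872998/27 ≈ 1.5055e+10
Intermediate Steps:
v = -1/54 (v = -2/108 = -2*1/108 = -1/54 ≈ -0.018519)
g = -939817/54 (g = -1/54 + 229*(-76) = -1/54 - 17404 = -939817/54 ≈ -17404.)
((219879 - 1*55015) - 1788)*(g + (-22267 + 131989)) = ((219879 - 1*55015) - 1788)*(-939817/54 + (-22267 + 131989)) = ((219879 - 55015) - 1788)*(-939817/54 + 109722) = (164864 - 1788)*(4985171/54) = 163076*(4985171/54) = 406480872998/27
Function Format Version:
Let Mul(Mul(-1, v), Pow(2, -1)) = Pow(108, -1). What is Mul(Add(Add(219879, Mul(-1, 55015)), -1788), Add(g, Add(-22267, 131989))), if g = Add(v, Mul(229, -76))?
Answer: Rational(406480872998, 27) ≈ 1.5055e+10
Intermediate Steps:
v = Rational(-1, 54) (v = Mul(-2, Pow(108, -1)) = Mul(-2, Rational(1, 108)) = Rational(-1, 54) ≈ -0.018519)
g = Rational(-939817, 54) (g = Add(Rational(-1, 54), Mul(229, -76)) = Add(Rational(-1, 54), -17404) = Rational(-939817, 54) ≈ -17404.)
Mul(Add(Add(219879, Mul(-1, 55015)), -1788), Add(g, Add(-22267, 131989))) = Mul(Add(Add(219879, Mul(-1, 55015)), -1788), Add(Rational(-939817, 54), Add(-22267, 131989))) = Mul(Add(Add(219879, -55015), -1788), Add(Rational(-939817, 54), 109722)) = Mul(Add(164864, -1788), Rational(4985171, 54)) = Mul(163076, Rational(4985171, 54)) = Rational(406480872998, 27)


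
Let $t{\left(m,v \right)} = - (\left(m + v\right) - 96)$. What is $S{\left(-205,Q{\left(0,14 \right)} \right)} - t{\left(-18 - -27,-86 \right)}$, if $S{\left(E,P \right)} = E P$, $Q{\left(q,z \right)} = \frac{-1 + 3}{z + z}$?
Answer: $- \frac{2627}{14} \approx -187.64$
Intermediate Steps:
$Q{\left(q,z \right)} = \frac{1}{z}$ ($Q{\left(q,z \right)} = \frac{2}{2 z} = 2 \frac{1}{2 z} = \frac{1}{z}$)
$t{\left(m,v \right)} = 96 - m - v$ ($t{\left(m,v \right)} = - (-96 + m + v) = 96 - m - v$)
$S{\left(-205,Q{\left(0,14 \right)} \right)} - t{\left(-18 - -27,-86 \right)} = - \frac{205}{14} - \left(96 - \left(-18 - -27\right) - -86\right) = \left(-205\right) \frac{1}{14} - \left(96 - \left(-18 + 27\right) + 86\right) = - \frac{205}{14} - \left(96 - 9 + 86\right) = - \frac{205}{14} - 173 = - \frac{2627}{14}$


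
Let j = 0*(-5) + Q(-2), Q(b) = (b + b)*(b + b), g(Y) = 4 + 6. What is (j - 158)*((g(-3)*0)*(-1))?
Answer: 0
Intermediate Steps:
g(Y) = 10
Q(b) = 4*b**2 (Q(b) = (2*b)*(2*b) = 4*b**2)
j = 16 (j = 0*(-5) + 4*(-2)**2 = 0 + 4*4 = 0 + 16 = 16)
(j - 158)*((g(-3)*0)*(-1)) = (16 - 158)*((10*0)*(-1)) = -0*(-1) = -142*0 = 0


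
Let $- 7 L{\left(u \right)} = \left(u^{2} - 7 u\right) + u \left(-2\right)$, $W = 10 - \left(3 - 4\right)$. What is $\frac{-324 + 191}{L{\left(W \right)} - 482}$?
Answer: $\frac{931}{3396} \approx 0.27415$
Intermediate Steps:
$W = 11$ ($W = 10 - \left(3 - 4\right) = 10 - -1 = 10 + 1 = 11$)
$L{\left(u \right)} = - \frac{u^{2}}{7} + \frac{9 u}{7}$ ($L{\left(u \right)} = - \frac{\left(u^{2} - 7 u\right) + u \left(-2\right)}{7} = - \frac{\left(u^{2} - 7 u\right) - 2 u}{7} = - \frac{u^{2} - 9 u}{7} = - \frac{u^{2}}{7} + \frac{9 u}{7}$)
$\frac{-324 + 191}{L{\left(W \right)} - 482} = \frac{-324 + 191}{\frac{1}{7} \cdot 11 \left(9 - 11\right) - 482} = - \frac{133}{\frac{1}{7} \cdot 11 \left(9 - 11\right) - 482} = - \frac{133}{\frac{1}{7} \cdot 11 \left(-2\right) - 482} = - \frac{133}{- \frac{22}{7} - 482} = - \frac{133}{- \frac{3396}{7}} = \left(-133\right) \left(- \frac{7}{3396}\right) = \frac{931}{3396}$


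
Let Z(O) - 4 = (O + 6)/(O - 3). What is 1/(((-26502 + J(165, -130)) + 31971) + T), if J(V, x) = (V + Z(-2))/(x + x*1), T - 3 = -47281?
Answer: -1300/54352541 ≈ -2.3918e-5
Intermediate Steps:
T = -47278 (T = 3 - 47281 = -47278)
Z(O) = 4 + (6 + O)/(-3 + O) (Z(O) = 4 + (O + 6)/(O - 3) = 4 + (6 + O)/(-3 + O))
J(V, x) = (16/5 + V)/(2*x) (J(V, x) = (V + (-6 + 5*(-2))/(-3 - 2))/(x + x*1) = (V + (-6 - 10)/(-5))/(x + x) = (V - 1/5*(-16))/((2*x)) = (V + 16/5)*(1/(2*x)) = (16/5 + V)*(1/(2*x)) = (16/5 + V)/(2*x))
1/(((-26502 + J(165, -130)) + 31971) + T) = 1/(((-26502 + (1/10)*(16 + 5*165)/(-130)) + 31971) - 47278) = 1/(((-26502 + (1/10)*(-1/130)*(16 + 825)) + 31971) - 47278) = 1/(((-26502 + (1/10)*(-1/130)*841) + 31971) - 47278) = 1/(((-26502 - 841/1300) + 31971) - 47278) = 1/((-34453441/1300 + 31971) - 47278) = 1/(7108859/1300 - 47278) = 1/(-54352541/1300) = -1300/54352541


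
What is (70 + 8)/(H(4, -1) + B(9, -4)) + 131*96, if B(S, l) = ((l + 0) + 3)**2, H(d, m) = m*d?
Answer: 12550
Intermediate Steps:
H(d, m) = d*m
B(S, l) = (3 + l)**2 (B(S, l) = (l + 3)**2 = (3 + l)**2)
(70 + 8)/(H(4, -1) + B(9, -4)) + 131*96 = (70 + 8)/(4*(-1) + (3 - 4)**2) + 131*96 = 78/(-4 + (-1)**2) + 12576 = 78/(-4 + 1) + 12576 = 78/(-3) + 12576 = 78*(-1/3) + 12576 = -26 + 12576 = 12550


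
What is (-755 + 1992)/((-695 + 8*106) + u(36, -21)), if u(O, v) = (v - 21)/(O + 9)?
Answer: 18555/2281 ≈ 8.1346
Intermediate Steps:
u(O, v) = (-21 + v)/(9 + O)
(-755 + 1992)/((-695 + 8*106) + u(36, -21)) = (-755 + 1992)/((-695 + 8*106) + (-21 - 21)/(9 + 36)) = 1237/((-695 + 848) - 42/45) = 1237/(153 + (1/45)*(-42)) = 1237/(153 - 14/15) = 1237/(2281/15) = 1237*(15/2281) = 18555/2281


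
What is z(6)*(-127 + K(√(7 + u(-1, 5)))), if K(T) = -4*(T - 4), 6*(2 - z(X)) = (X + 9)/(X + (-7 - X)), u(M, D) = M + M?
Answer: -3663/14 - 66*√5/7 ≈ -282.73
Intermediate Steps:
u(M, D) = 2*M
z(X) = 31/14 + X/42 (z(X) = 2 - (X + 9)/(6*(X + (-7 - X))) = 2 - (9 + X)/(6*(-7)) = 2 - (9 + X)*(-1)/(6*7) = 2 - (-9/7 - X/7)/6 = 2 + (3/14 + X/42) = 31/14 + X/42)
K(T) = 16 - 4*T (K(T) = -4*(-4 + T) = 16 - 4*T)
z(6)*(-127 + K(√(7 + u(-1, 5)))) = (31/14 + (1/42)*6)*(-127 + (16 - 4*√(7 + 2*(-1)))) = (31/14 + ⅐)*(-127 + (16 - 4*√(7 - 2))) = 33*(-127 + (16 - 4*√5))/14 = 33*(-111 - 4*√5)/14 = -3663/14 - 66*√5/7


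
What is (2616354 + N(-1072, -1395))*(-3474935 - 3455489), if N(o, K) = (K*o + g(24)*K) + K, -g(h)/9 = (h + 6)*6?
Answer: -44148873076776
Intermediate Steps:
g(h) = -324 - 54*h (g(h) = -9*(h + 6)*6 = -9*(6 + h)*6 = -9*(36 + 6*h) = -324 - 54*h)
N(o, K) = -1619*K + K*o (N(o, K) = (K*o + (-324 - 54*24)*K) + K = (K*o + (-324 - 1296)*K) + K = (K*o - 1620*K) + K = (-1620*K + K*o) + K = -1619*K + K*o)
(2616354 + N(-1072, -1395))*(-3474935 - 3455489) = (2616354 - 1395*(-1619 - 1072))*(-3474935 - 3455489) = (2616354 - 1395*(-2691))*(-6930424) = (2616354 + 3753945)*(-6930424) = 6370299*(-6930424) = -44148873076776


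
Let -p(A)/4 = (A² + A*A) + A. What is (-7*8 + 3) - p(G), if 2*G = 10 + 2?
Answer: 259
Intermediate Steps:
G = 6 (G = (10 + 2)/2 = (½)*12 = 6)
p(A) = -8*A² - 4*A (p(A) = -4*((A² + A*A) + A) = -4*((A² + A²) + A) = -4*(2*A² + A) = -4*(A + 2*A²) = -8*A² - 4*A)
(-7*8 + 3) - p(G) = (-7*8 + 3) - (-4)*6*(1 + 2*6) = (-56 + 3) - (-4)*6*(1 + 12) = -53 - (-4)*6*13 = -53 - 1*(-312) = -53 + 312 = 259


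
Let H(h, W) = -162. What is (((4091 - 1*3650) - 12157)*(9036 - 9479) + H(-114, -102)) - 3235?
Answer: 5186791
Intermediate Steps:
(((4091 - 1*3650) - 12157)*(9036 - 9479) + H(-114, -102)) - 3235 = (((4091 - 1*3650) - 12157)*(9036 - 9479) - 162) - 3235 = (((4091 - 3650) - 12157)*(-443) - 162) - 3235 = ((441 - 12157)*(-443) - 162) - 3235 = (-11716*(-443) - 162) - 3235 = (5190188 - 162) - 3235 = 5190026 - 3235 = 5186791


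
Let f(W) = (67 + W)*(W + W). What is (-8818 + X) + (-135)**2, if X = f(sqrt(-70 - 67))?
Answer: 9133 + 134*I*sqrt(137) ≈ 9133.0 + 1568.4*I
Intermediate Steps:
f(W) = 2*W*(67 + W) (f(W) = (67 + W)*(2*W) = 2*W*(67 + W))
X = 2*I*sqrt(137)*(67 + I*sqrt(137)) (X = 2*sqrt(-70 - 67)*(67 + sqrt(-70 - 67)) = 2*sqrt(-137)*(67 + sqrt(-137)) = 2*(I*sqrt(137))*(67 + I*sqrt(137)) = 2*I*sqrt(137)*(67 + I*sqrt(137)) ≈ -274.0 + 1568.4*I)
(-8818 + X) + (-135)**2 = (-8818 + (-274 + 134*I*sqrt(137))) + (-135)**2 = (-9092 + 134*I*sqrt(137)) + 18225 = 9133 + 134*I*sqrt(137)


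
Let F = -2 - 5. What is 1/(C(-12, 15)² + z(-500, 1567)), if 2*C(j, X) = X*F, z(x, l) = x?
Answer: 4/9025 ≈ 0.00044321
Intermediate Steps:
F = -7
C(j, X) = -7*X/2 (C(j, X) = (X*(-7))/2 = (-7*X)/2 = -7*X/2)
1/(C(-12, 15)² + z(-500, 1567)) = 1/((-7/2*15)² - 500) = 1/((-105/2)² - 500) = 1/(11025/4 - 500) = 1/(9025/4) = 4/9025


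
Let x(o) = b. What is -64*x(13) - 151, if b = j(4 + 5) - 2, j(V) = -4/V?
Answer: 49/9 ≈ 5.4444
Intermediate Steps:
b = -22/9 (b = -4/(4 + 5) - 2 = -4/9 - 2 = -22/9 ≈ -2.4444)
x(o) = -22/9
-64*x(13) - 151 = -64*(-22/9) - 151 = 1408/9 - 151 = 49/9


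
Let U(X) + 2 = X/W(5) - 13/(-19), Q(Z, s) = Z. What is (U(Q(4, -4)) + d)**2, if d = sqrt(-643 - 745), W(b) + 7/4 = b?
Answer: (-21 + 494*I*sqrt(347))**2/61009 ≈ -1388.0 - 6.335*I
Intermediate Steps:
W(b) = -7/4 + b
d = 2*I*sqrt(347) (d = sqrt(-1388) = 2*I*sqrt(347) ≈ 37.256*I)
U(X) = -25/19 + 4*X/13 (U(X) = -2 + (X/(-7/4 + 5) - 13/(-19)) = -2 + (X/(13/4) - 13*(-1/19)) = -2 + (X*(4/13) + 13/19) = -2 + (4*X/13 + 13/19) = -2 + (13/19 + 4*X/13) = -25/19 + 4*X/13)
(U(Q(4, -4)) + d)**2 = ((-25/19 + (4/13)*4) + 2*I*sqrt(347))**2 = ((-25/19 + 16/13) + 2*I*sqrt(347))**2 = (-21/247 + 2*I*sqrt(347))**2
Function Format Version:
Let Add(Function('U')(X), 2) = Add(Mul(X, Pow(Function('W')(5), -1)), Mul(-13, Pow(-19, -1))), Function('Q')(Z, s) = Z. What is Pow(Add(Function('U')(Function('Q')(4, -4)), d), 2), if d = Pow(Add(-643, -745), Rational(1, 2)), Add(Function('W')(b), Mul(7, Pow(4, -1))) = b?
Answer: Mul(Rational(1, 61009), Pow(Add(-21, Mul(494, I, Pow(347, Rational(1, 2)))), 2)) ≈ Add(-1388.0, Mul(-6.3350, I))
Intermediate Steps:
Function('W')(b) = Add(Rational(-7, 4), b)
d = Mul(2, I, Pow(347, Rational(1, 2))) (d = Pow(-1388, Rational(1, 2)) = Mul(2, I, Pow(347, Rational(1, 2))) ≈ Mul(37.256, I))
Function('U')(X) = Add(Rational(-25, 19), Mul(Rational(4, 13), X)) (Function('U')(X) = Add(-2, Add(Mul(X, Pow(Add(Rational(-7, 4), 5), -1)), Mul(-13, Pow(-19, -1)))) = Add(-2, Add(Mul(X, Pow(Rational(13, 4), -1)), Mul(-13, Rational(-1, 19)))) = Add(-2, Add(Mul(X, Rational(4, 13)), Rational(13, 19))) = Add(-2, Add(Mul(Rational(4, 13), X), Rational(13, 19))) = Add(-2, Add(Rational(13, 19), Mul(Rational(4, 13), X))) = Add(Rational(-25, 19), Mul(Rational(4, 13), X)))
Pow(Add(Function('U')(Function('Q')(4, -4)), d), 2) = Pow(Add(Add(Rational(-25, 19), Mul(Rational(4, 13), 4)), Mul(2, I, Pow(347, Rational(1, 2)))), 2) = Pow(Add(Add(Rational(-25, 19), Rational(16, 13)), Mul(2, I, Pow(347, Rational(1, 2)))), 2) = Pow(Add(Rational(-21, 247), Mul(2, I, Pow(347, Rational(1, 2)))), 2)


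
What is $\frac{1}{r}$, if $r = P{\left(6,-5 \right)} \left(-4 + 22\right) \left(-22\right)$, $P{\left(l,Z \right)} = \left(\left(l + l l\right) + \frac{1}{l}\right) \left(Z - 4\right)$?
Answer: $\frac{1}{150282} \approx 6.6542 \cdot 10^{-6}$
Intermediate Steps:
$P{\left(l,Z \right)} = \left(-4 + Z\right) \left(l + \frac{1}{l} + l^{2}\right)$ ($P{\left(l,Z \right)} = \left(\left(l + l^{2}\right) + \frac{1}{l}\right) \left(-4 + Z\right) = \left(l + \frac{1}{l} + l^{2}\right) \left(-4 + Z\right) = \left(-4 + Z\right) \left(l + \frac{1}{l} + l^{2}\right)$)
$r = 150282$ ($r = \frac{-4 - 5 + 6^{2} \left(-4 - 5 - 24 - 30\right)}{6} \left(-4 + 22\right) \left(-22\right) = \frac{-4 - 5 + 36 \left(-4 - 5 - 24 - 30\right)}{6} \cdot 18 \left(-22\right) = \frac{-4 - 5 + 36 \left(-63\right)}{6} \cdot 18 \left(-22\right) = \frac{-4 - 5 - 2268}{6} \cdot 18 \left(-22\right) = \frac{1}{6} \left(-2277\right) 18 \left(-22\right) = \left(- \frac{759}{2}\right) 18 \left(-22\right) = \left(-6831\right) \left(-22\right) = 150282$)
$\frac{1}{r} = \frac{1}{150282}$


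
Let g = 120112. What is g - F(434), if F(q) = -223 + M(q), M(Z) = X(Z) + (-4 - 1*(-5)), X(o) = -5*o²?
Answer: 1062114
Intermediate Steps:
M(Z) = 1 - 5*Z² (M(Z) = -5*Z² + (-4 - 1*(-5)) = -5*Z² + (-4 + 5) = -5*Z² + 1 = 1 - 5*Z²)
F(q) = -222 - 5*q² (F(q) = -223 + (1 - 5*q²) = -222 - 5*q²)
g - F(434) = 120112 - (-222 - 5*434²) = 120112 - (-222 - 5*188356) = 120112 - (-222 - 941780) = 120112 - 1*(-942002) = 120112 + 942002 = 1062114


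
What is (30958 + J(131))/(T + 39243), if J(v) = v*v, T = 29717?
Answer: 48119/68960 ≈ 0.69778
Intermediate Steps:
J(v) = v²
(30958 + J(131))/(T + 39243) = (30958 + 131²)/(29717 + 39243) = (30958 + 17161)/68960 = 48119*(1/68960) = 48119/68960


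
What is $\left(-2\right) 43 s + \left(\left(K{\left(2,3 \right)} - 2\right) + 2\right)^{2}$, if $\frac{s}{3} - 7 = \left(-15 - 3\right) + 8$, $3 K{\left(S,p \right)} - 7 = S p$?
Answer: $\frac{7135}{9} \approx 792.78$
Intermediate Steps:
$K{\left(S,p \right)} = \frac{7}{3} + \frac{S p}{3}$
$s = -9$ ($s = 21 + 3 \left(\left(-15 - 3\right) + 8\right) = 21 + 3 \left(-18 + 8\right) = 21 + 3 \left(-10\right) = 21 - 30 = -9$)
$\left(-2\right) 43 s + \left(\left(K{\left(2,3 \right)} - 2\right) + 2\right)^{2} = \left(-2\right) 43 \left(-9\right) + \left(\left(\left(\frac{7}{3} + \frac{1}{3} \cdot 2 \cdot 3\right) - 2\right) + 2\right)^{2} = \left(-86\right) \left(-9\right) + \left(\left(\left(\frac{7}{3} + 2\right) - 2\right) + 2\right)^{2} = 774 + \left(\left(\frac{13}{3} - 2\right) + 2\right)^{2} = 774 + \left(\frac{7}{3} + 2\right)^{2} = 774 + \left(\frac{13}{3}\right)^{2} = 774 + \frac{169}{9} = \frac{7135}{9}$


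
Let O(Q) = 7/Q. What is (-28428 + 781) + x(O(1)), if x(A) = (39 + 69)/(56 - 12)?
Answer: -304090/11 ≈ -27645.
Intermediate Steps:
x(A) = 27/11 (x(A) = 108/44 = 108*(1/44) = 27/11)
(-28428 + 781) + x(O(1)) = (-28428 + 781) + 27/11 = -27647 + 27/11 = -304090/11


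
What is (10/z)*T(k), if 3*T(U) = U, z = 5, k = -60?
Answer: -40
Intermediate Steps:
T(U) = U/3
(10/z)*T(k) = (10/5)*((⅓)*(-60)) = (10*(⅕))*(-20) = 2*(-20) = -40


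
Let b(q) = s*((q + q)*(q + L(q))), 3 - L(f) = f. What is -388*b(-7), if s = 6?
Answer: 97776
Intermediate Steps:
L(f) = 3 - f
b(q) = 36*q (b(q) = 6*((q + q)*(q + (3 - q))) = 6*((2*q)*3) = 6*(6*q) = 36*q)
-388*b(-7) = -13968*(-7) = -388*(-252) = 97776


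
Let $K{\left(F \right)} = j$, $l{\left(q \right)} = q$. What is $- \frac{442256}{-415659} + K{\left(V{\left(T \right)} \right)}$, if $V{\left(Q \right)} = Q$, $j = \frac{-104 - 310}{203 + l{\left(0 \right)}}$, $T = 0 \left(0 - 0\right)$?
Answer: $- \frac{82304858}{84378777} \approx -0.97542$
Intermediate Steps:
$T = 0$ ($T = 0 \left(0 + 0\right) = 0 \cdot 0 = 0$)
$j = - \frac{414}{203}$ ($j = \frac{-104 - 310}{203 + 0} = - \frac{414}{203} \approx -2.0394$)
$K{\left(F \right)} = - \frac{414}{203}$
$- \frac{442256}{-415659} + K{\left(V{\left(T \right)} \right)} = - \frac{442256}{-415659} - \frac{414}{203} = \left(-442256\right) \left(- \frac{1}{415659}\right) - \frac{414}{203} = \frac{442256}{415659} - \frac{414}{203} = - \frac{82304858}{84378777}$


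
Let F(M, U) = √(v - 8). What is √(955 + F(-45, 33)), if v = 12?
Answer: √957 ≈ 30.935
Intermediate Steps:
F(M, U) = 2 (F(M, U) = √(12 - 8) = √4 = 2)
√(955 + F(-45, 33)) = √(955 + 2) = √957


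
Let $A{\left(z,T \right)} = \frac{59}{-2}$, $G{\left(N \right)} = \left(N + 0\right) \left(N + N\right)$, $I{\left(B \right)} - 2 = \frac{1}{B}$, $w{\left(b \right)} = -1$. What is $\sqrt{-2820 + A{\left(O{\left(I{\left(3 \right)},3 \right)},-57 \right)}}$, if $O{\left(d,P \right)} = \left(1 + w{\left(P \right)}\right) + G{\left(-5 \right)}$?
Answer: $\frac{i \sqrt{11398}}{2} \approx 53.381 i$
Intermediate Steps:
$I{\left(B \right)} = 2 + \frac{1}{B}$
$G{\left(N \right)} = 2 N^{2}$ ($G{\left(N \right)} = N 2 N = 2 N^{2}$)
$O{\left(d,P \right)} = 50$ ($O{\left(d,P \right)} = \left(1 - 1\right) + 2 \left(-5\right)^{2} = 0 + 2 \cdot 25 = 0 + 50 = 50$)
$A{\left(z,T \right)} = - \frac{59}{2}$ ($A{\left(z,T \right)} = 59 \left(- \frac{1}{2}\right) = - \frac{59}{2}$)
$\sqrt{-2820 + A{\left(O{\left(I{\left(3 \right)},3 \right)},-57 \right)}} = \sqrt{-2820 - \frac{59}{2}} = \sqrt{- \frac{5699}{2}} = \frac{i \sqrt{11398}}{2}$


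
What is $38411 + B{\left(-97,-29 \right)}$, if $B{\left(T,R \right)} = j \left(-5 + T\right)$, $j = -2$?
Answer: $38615$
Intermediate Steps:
$B{\left(T,R \right)} = 10 - 2 T$ ($B{\left(T,R \right)} = - 2 \left(-5 + T\right) = 10 - 2 T$)
$38411 + B{\left(-97,-29 \right)} = 38411 + \left(10 - -194\right) = 38411 + \left(10 + 194\right) = 38411 + 204 = 38615$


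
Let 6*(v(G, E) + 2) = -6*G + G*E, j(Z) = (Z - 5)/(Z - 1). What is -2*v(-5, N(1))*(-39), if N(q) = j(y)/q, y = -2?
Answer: 247/3 ≈ 82.333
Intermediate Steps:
j(Z) = (-5 + Z)/(-1 + Z)
N(q) = 7/(3*q) (N(q) = ((-5 - 2)/(-1 - 2))/q = (-7/(-3))/q = (-1/3*(-7))/q = 7/(3*q))
v(G, E) = -2 - G + E*G/6 (v(G, E) = -2 + (-6*G + G*E)/6 = -2 + (-6*G + E*G)/6 = -2 + (-G + E*G/6) = -2 - G + E*G/6)
-2*v(-5, N(1))*(-39) = -2*(-2 - 1*(-5) + (1/6)*((7/3)/1)*(-5))*(-39) = -2*(-2 + 5 + (1/6)*((7/3)*1)*(-5))*(-39) = -2*(-2 + 5 + (1/6)*(7/3)*(-5))*(-39) = -2*(-2 + 5 - 35/18)*(-39) = -2*19/18*(-39) = -19/9*(-39) = 247/3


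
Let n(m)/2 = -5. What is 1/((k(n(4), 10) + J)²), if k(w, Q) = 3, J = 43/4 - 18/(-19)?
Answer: 5776/1247689 ≈ 0.0046294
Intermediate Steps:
n(m) = -10 (n(m) = 2*(-5) = -10)
J = 889/76 (J = 43*(¼) - 18*(-1/19) = 43/4 + 18/19 = 889/76 ≈ 11.697)
1/((k(n(4), 10) + J)²) = 1/((3 + 889/76)²) = 1/((1117/76)²) = 1/(1247689/5776) = 5776/1247689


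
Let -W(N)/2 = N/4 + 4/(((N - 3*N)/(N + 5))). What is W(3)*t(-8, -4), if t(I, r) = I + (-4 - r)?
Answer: -220/3 ≈ -73.333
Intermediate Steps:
t(I, r) = -4 + I - r
W(N) = -N/2 + 4*(5 + N)/N (W(N) = -2*(N/4 + 4/(((N - 3*N)/(N + 5)))) = -2*(N*(¼) + 4/(((N - 3*N)/(5 + N)))) = -2*(N/4 + 4/(((-2*N)/(5 + N)))) = -2*(N/4 + 4/((-2*N/(5 + N)))) = -2*(N/4 + 4*(-(5 + N)/(2*N))) = -2*(N/4 - 2*(5 + N)/N) = -N/2 + 4*(5 + N)/N)
W(3)*t(-8, -4) = (4 + 20/3 - ½*3)*(-4 - 8 - 1*(-4)) = (4 + 20*(⅓) - 3/2)*(-4 - 8 + 4) = (4 + 20/3 - 3/2)*(-8) = (55/6)*(-8) = -220/3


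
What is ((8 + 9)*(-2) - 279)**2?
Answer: 97969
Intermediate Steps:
((8 + 9)*(-2) - 279)**2 = (17*(-2) - 279)**2 = (-34 - 279)**2 = (-313)**2 = 97969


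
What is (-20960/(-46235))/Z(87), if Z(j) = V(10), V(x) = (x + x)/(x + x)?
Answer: 4192/9247 ≈ 0.45334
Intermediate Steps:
V(x) = 1 (V(x) = (2*x)/((2*x)) = (2*x)*(1/(2*x)) = 1)
Z(j) = 1
(-20960/(-46235))/Z(87) = -20960/(-46235)/1 = -20960*(-1/46235)*1 = (4192/9247)*1 = 4192/9247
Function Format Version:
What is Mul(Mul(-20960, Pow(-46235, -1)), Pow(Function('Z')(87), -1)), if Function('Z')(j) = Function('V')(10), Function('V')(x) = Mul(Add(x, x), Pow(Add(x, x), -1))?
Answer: Rational(4192, 9247) ≈ 0.45334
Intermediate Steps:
Function('V')(x) = 1 (Function('V')(x) = Mul(Mul(2, x), Pow(Mul(2, x), -1)) = Mul(Mul(2, x), Mul(Rational(1, 2), Pow(x, -1))) = 1)
Function('Z')(j) = 1
Mul(Mul(-20960, Pow(-46235, -1)), Pow(Function('Z')(87), -1)) = Mul(Mul(-20960, Pow(-46235, -1)), Pow(1, -1)) = Mul(Mul(-20960, Rational(-1, 46235)), 1) = Mul(Rational(4192, 9247), 1) = Rational(4192, 9247)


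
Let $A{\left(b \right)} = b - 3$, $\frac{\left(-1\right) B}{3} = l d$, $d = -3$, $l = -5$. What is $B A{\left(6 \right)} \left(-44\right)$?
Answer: $5940$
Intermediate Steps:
$B = -45$ ($B = - 3 \left(\left(-5\right) \left(-3\right)\right) = \left(-3\right) 15 = -45$)
$A{\left(b \right)} = -3 + b$
$B A{\left(6 \right)} \left(-44\right) = - 45 \left(-3 + 6\right) \left(-44\right) = \left(-45\right) 3 \left(-44\right) = \left(-135\right) \left(-44\right) = 5940$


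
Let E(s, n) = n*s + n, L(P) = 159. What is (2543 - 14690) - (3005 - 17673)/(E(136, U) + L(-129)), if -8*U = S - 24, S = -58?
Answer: -75896519/6253 ≈ -12138.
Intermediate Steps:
U = 41/4 (U = -(-58 - 24)/8 = -⅛*(-82) = 41/4 ≈ 10.250)
E(s, n) = n + n*s
(2543 - 14690) - (3005 - 17673)/(E(136, U) + L(-129)) = (2543 - 14690) - (3005 - 17673)/(41*(1 + 136)/4 + 159) = -12147 - (-14668)/((41/4)*137 + 159) = -12147 - (-14668)/(5617/4 + 159) = -12147 - (-14668)/6253/4 = -12147 - (-14668)*4/6253 = -12147 - 1*(-58672/6253) = -12147 + 58672/6253 = -75896519/6253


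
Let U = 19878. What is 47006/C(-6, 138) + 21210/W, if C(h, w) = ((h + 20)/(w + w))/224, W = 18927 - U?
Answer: 65802376162/317 ≈ 2.0758e+8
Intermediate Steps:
W = -951 (W = 18927 - 1*19878 = 18927 - 19878 = -951)
C(h, w) = (20 + h)/(448*w) (C(h, w) = ((20 + h)/((2*w)))*(1/224) = ((20 + h)*(1/(2*w)))*(1/224) = ((20 + h)/(2*w))*(1/224) = (20 + h)/(448*w))
47006/C(-6, 138) + 21210/W = 47006/(((1/448)*(20 - 6)/138)) + 21210/(-951) = 47006/(((1/448)*(1/138)*14)) + 21210*(-1/951) = 47006/(1/4416) - 7070/317 = 47006*4416 - 7070/317 = 207578496 - 7070/317 = 65802376162/317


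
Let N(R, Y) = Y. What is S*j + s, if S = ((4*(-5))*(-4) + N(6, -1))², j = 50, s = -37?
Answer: 312013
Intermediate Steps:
S = 6241 (S = ((4*(-5))*(-4) - 1)² = (-20*(-4) - 1)² = (80 - 1)² = 79² = 6241)
S*j + s = 6241*50 - 37 = 312050 - 37 = 312013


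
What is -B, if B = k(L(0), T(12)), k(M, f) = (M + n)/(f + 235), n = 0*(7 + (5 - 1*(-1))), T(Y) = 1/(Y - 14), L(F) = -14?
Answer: 4/67 ≈ 0.059702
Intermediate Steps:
T(Y) = 1/(-14 + Y)
n = 0 (n = 0*(7 + (5 + 1)) = 0*(7 + 6) = 0*13 = 0)
k(M, f) = M/(235 + f) (k(M, f) = (M + 0)/(f + 235) = M/(235 + f))
B = -4/67 (B = -14/(235 + 1/(-14 + 12)) = -14/(235 + 1/(-2)) = -14/(235 - 1/2) = -14/469/2 = -14*2/469 = -4/67 ≈ -0.059702)
-B = -1*(-4/67) = 4/67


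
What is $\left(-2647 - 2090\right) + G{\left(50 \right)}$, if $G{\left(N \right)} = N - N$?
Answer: $-4737$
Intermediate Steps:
$G{\left(N \right)} = 0$
$\left(-2647 - 2090\right) + G{\left(50 \right)} = \left(-2647 - 2090\right) + 0 = -4737 + 0 = -4737$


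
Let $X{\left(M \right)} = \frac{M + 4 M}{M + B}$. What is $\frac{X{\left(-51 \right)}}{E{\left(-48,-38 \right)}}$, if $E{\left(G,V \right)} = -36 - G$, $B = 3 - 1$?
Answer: $\frac{85}{196} \approx 0.43367$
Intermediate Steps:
$B = 2$ ($B = 3 - 1 = 2$)
$X{\left(M \right)} = \frac{5 M}{2 + M}$ ($X{\left(M \right)} = \frac{M + 4 M}{M + 2} = \frac{5 M}{2 + M}$)
$\frac{X{\left(-51 \right)}}{E{\left(-48,-38 \right)}} = \frac{5 \left(-51\right) \frac{1}{2 - 51}}{-36 - -48} = \frac{5 \left(-51\right) \frac{1}{-49}}{-36 + 48} = \frac{5 \left(-51\right) \left(- \frac{1}{49}\right)}{12} = \frac{255}{49} \cdot \frac{1}{12} = \frac{85}{196}$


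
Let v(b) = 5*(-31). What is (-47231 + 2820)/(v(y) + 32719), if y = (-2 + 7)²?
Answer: -44411/32564 ≈ -1.3638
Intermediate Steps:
y = 25 (y = 5² = 25)
v(b) = -155
(-47231 + 2820)/(v(y) + 32719) = (-47231 + 2820)/(-155 + 32719) = -44411/32564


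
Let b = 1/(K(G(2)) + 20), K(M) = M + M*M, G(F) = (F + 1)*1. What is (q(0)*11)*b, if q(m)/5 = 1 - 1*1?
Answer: 0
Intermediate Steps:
G(F) = 1 + F (G(F) = (1 + F)*1 = 1 + F)
q(m) = 0 (q(m) = 5*(1 - 1*1) = 5*(1 - 1) = 5*0 = 0)
K(M) = M + M²
b = 1/32 (b = 1/((1 + 2)*(1 + (1 + 2)) + 20) = 1/(3*(1 + 3) + 20) = 1/(3*4 + 20) = 1/(12 + 20) = 1/32 ≈ 0.031250)
(q(0)*11)*b = (0*11)*(1/32) = 0*(1/32) = 0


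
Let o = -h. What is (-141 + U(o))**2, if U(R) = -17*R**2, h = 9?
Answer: 2304324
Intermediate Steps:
o = -9 (o = -1*9 = -9)
(-141 + U(o))**2 = (-141 - 17*(-9)**2)**2 = (-141 - 17*81)**2 = (-141 - 1377)**2 = (-1518)**2 = 2304324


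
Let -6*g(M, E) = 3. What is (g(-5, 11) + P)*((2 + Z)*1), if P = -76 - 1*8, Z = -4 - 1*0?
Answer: 169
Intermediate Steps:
g(M, E) = -½ (g(M, E) = -⅙*3 = -½)
Z = -4 (Z = -4 + 0 = -4)
P = -84 (P = -76 - 8 = -84)
(g(-5, 11) + P)*((2 + Z)*1) = (-½ - 84)*((2 - 4)*1) = -(-169) = -169/2*(-2) = 169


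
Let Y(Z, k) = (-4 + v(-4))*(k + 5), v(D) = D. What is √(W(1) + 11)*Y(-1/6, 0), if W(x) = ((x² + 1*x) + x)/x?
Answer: -40*√14 ≈ -149.67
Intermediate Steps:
W(x) = (x² + 2*x)/x (W(x) = ((x² + x) + x)/x = ((x + x²) + x)/x = (x² + 2*x)/x)
Y(Z, k) = -40 - 8*k (Y(Z, k) = (-4 - 4)*(k + 5) = -8*(5 + k) = -40 - 8*k)
√(W(1) + 11)*Y(-1/6, 0) = √((2 + 1) + 11)*(-40 - 8*0) = √(3 + 11)*(-40 + 0) = √14*(-40) = -40*√14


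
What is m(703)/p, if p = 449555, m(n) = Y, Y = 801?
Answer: 801/449555 ≈ 0.0017818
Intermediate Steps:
m(n) = 801
m(703)/p = 801/449555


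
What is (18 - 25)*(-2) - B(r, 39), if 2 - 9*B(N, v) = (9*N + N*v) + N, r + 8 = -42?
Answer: -2326/9 ≈ -258.44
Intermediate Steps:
r = -50 (r = -8 - 42 = -50)
B(N, v) = 2/9 - 10*N/9 - N*v/9 (B(N, v) = 2/9 - ((9*N + N*v) + N)/9 = 2/9 - (10*N + N*v)/9 = 2/9 + (-10*N/9 - N*v/9) = 2/9 - 10*N/9 - N*v/9)
(18 - 25)*(-2) - B(r, 39) = (18 - 25)*(-2) - (2/9 - 10/9*(-50) - ⅑*(-50)*39) = -7*(-2) - (2/9 + 500/9 + 650/3) = 14 - 1*2452/9 = 14 - 2452/9 = -2326/9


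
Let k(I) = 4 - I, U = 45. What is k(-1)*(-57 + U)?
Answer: -60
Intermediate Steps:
k(-1)*(-57 + U) = (4 - 1*(-1))*(-57 + 45) = (4 + 1)*(-12) = 5*(-12) = -60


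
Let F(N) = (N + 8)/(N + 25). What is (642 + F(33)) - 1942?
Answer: -75359/58 ≈ -1299.3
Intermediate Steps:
F(N) = (8 + N)/(25 + N)
(642 + F(33)) - 1942 = (642 + (8 + 33)/(25 + 33)) - 1942 = (642 + 41/58) - 1942 = 37277/58 - 1942 = -75359/58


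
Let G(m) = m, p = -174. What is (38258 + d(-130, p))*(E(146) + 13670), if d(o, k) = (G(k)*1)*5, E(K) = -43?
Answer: 509486276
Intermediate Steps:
d(o, k) = 5*k (d(o, k) = (k*1)*5 = k*5 = 5*k)
(38258 + d(-130, p))*(E(146) + 13670) = (38258 + 5*(-174))*(-43 + 13670) = (38258 - 870)*13627 = 37388*13627 = 509486276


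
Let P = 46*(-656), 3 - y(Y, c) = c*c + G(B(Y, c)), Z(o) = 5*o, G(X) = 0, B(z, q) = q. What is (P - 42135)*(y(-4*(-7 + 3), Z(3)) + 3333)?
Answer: -224959521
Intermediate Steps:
y(Y, c) = 3 - c² (y(Y, c) = 3 - (c*c + 0) = 3 - (c² + 0) = 3 - c²)
P = -30176
(P - 42135)*(y(-4*(-7 + 3), Z(3)) + 3333) = (-30176 - 42135)*((3 - (5*3)²) + 3333) = -72311*((3 - 1*15²) + 3333) = -72311*((3 - 1*225) + 3333) = -72311*((3 - 225) + 3333) = -72311*(-222 + 3333) = -72311*3111 = -224959521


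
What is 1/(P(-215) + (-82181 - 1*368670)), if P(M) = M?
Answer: -1/451066 ≈ -2.2170e-6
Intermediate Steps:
1/(P(-215) + (-82181 - 1*368670)) = 1/(-215 + (-82181 - 1*368670)) = 1/(-215 + (-82181 - 368670)) = 1/(-215 - 450851) = 1/(-451066) = -1/451066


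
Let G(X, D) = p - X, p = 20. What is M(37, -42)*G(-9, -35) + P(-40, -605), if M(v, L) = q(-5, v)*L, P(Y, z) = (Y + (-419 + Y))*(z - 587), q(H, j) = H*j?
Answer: 820138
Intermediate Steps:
G(X, D) = 20 - X
P(Y, z) = (-587 + z)*(-419 + 2*Y) (P(Y, z) = (-419 + 2*Y)*(-587 + z) = (-587 + z)*(-419 + 2*Y))
M(v, L) = -5*L*v (M(v, L) = (-5*v)*L = -5*L*v)
M(37, -42)*G(-9, -35) + P(-40, -605) = (-5*(-42)*37)*(20 - 1*(-9)) + (245953 - 1174*(-40) - 419*(-605) + 2*(-40)*(-605)) = 7770*(20 + 9) + (245953 + 46960 + 253495 + 48400) = 7770*29 + 594808 = 225330 + 594808 = 820138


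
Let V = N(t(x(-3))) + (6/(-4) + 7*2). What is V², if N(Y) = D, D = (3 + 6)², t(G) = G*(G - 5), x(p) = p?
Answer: 34969/4 ≈ 8742.3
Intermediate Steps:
t(G) = G*(-5 + G)
D = 81 (D = 9² = 81)
N(Y) = 81
V = 187/2 (V = 81 + (6/(-4) + 7*2) = 81 + (6*(-¼) + 14) = 81 + (-3/2 + 14) = 81 + 25/2 = 187/2 ≈ 93.500)
V² = (187/2)² = 34969/4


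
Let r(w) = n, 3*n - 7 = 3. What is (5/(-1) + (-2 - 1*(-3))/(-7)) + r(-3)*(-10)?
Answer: -808/21 ≈ -38.476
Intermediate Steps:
n = 10/3 (n = 7/3 + (1/3)*3 = 7/3 + 1 = 10/3 ≈ 3.3333)
r(w) = 10/3
(5/(-1) + (-2 - 1*(-3))/(-7)) + r(-3)*(-10) = (5/(-1) + (-2 - 1*(-3))/(-7)) + (10/3)*(-10) = (5*(-1) + (-2 + 3)*(-1/7)) - 100/3 = (-5 + 1*(-1/7)) - 100/3 = (-5 - 1/7) - 100/3 = -36/7 - 100/3 = -808/21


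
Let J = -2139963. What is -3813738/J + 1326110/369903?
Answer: 1416179820448/263859577863 ≈ 5.3672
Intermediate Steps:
-3813738/J + 1326110/369903 = -3813738/(-2139963) + 1326110/369903 = -3813738*(-1/2139963) + 1326110*(1/369903) = 1271246/713321 + 1326110/369903 = 1416179820448/263859577863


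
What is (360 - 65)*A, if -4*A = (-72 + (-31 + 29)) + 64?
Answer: 1475/2 ≈ 737.50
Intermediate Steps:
A = 5/2 (A = -((-72 + (-31 + 29)) + 64)/4 = -((-72 - 2) + 64)/4 = -(-74 + 64)/4 = -¼*(-10) = 5/2 ≈ 2.5000)
(360 - 65)*A = (360 - 65)*(5/2) = 295*(5/2) = 1475/2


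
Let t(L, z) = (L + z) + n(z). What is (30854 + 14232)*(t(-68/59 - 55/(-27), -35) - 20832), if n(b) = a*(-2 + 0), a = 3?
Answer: -1499077038080/1593 ≈ -9.4104e+8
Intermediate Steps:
n(b) = -6 (n(b) = 3*(-2 + 0) = 3*(-2) = -6)
t(L, z) = -6 + L + z (t(L, z) = (L + z) - 6 = -6 + L + z)
(30854 + 14232)*(t(-68/59 - 55/(-27), -35) - 20832) = (30854 + 14232)*((-6 + (-68/59 - 55/(-27)) - 35) - 20832) = 45086*((-6 + (-68*1/59 - 55*(-1/27)) - 35) - 20832) = 45086*((-6 + (-68/59 + 55/27) - 35) - 20832) = 45086*((-6 + 1409/1593 - 35) - 20832) = 45086*(-63904/1593 - 20832) = 45086*(-33249280/1593) = -1499077038080/1593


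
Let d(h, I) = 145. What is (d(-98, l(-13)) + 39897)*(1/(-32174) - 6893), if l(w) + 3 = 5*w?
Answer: -4440164943043/16087 ≈ -2.7601e+8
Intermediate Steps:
l(w) = -3 + 5*w
(d(-98, l(-13)) + 39897)*(1/(-32174) - 6893) = (145 + 39897)*(1/(-32174) - 6893) = 40042*(-1/32174 - 6893) = 40042*(-221775383/32174) = -4440164943043/16087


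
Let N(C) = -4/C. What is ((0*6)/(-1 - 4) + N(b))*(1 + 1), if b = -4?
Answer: 2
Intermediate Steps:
((0*6)/(-1 - 4) + N(b))*(1 + 1) = ((0*6)/(-1 - 4) - 4/(-4))*(1 + 1) = (0/(-5) - 4*(-¼))*2 = (0*(-⅕) + 1)*2 = (0 + 1)*2 = 1*2 = 2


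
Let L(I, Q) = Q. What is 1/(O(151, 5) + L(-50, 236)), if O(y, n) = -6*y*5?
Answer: -1/4294 ≈ -0.00023288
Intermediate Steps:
O(y, n) = -30*y
1/(O(151, 5) + L(-50, 236)) = 1/(-30*151 + 236) = 1/(-4530 + 236) = 1/(-4294) = -1/4294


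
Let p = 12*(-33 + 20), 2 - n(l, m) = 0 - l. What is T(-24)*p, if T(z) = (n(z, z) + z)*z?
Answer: -172224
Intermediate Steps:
n(l, m) = 2 + l (n(l, m) = 2 - (0 - l) = 2 - (-1)*l = 2 + l)
p = -156 (p = 12*(-13) = -156)
T(z) = z*(2 + 2*z) (T(z) = ((2 + z) + z)*z = (2 + 2*z)*z = z*(2 + 2*z))
T(-24)*p = (2*(-24)*(1 - 24))*(-156) = (2*(-24)*(-23))*(-156) = 1104*(-156) = -172224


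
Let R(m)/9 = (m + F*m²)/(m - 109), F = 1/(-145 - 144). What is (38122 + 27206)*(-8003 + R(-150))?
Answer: -39094881983184/74851 ≈ -5.2230e+8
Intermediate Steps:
F = -1/289 (F = 1/(-289) = -1/289 ≈ -0.0034602)
R(m) = 9*(m - m²/289)/(-109 + m) (R(m) = 9*((m - m²/289)/(m - 109)) = 9*((m - m²/289)/(-109 + m)) = 9*(m - m²/289)/(-109 + m))
(38122 + 27206)*(-8003 + R(-150)) = (38122 + 27206)*(-8003 + (9/289)*(-150)*(289 - 1*(-150))/(-109 - 150)) = 65328*(-8003 + (9/289)*(-150)*(289 + 150)/(-259)) = 65328*(-8003 + (9/289)*(-150)*(-1/259)*439) = 65328*(-8003 + 592650/74851) = 65328*(-598439903/74851) = -39094881983184/74851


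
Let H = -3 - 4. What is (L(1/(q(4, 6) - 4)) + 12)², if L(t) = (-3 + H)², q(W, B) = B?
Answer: 12544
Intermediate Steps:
H = -7
L(t) = 100 (L(t) = (-3 - 7)² = (-10)² = 100)
(L(1/(q(4, 6) - 4)) + 12)² = (100 + 12)² = 112² = 12544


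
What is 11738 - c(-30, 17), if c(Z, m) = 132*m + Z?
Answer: 9524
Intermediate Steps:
c(Z, m) = Z + 132*m
11738 - c(-30, 17) = 11738 - (-30 + 132*17) = 11738 - (-30 + 2244) = 11738 - 1*2214 = 11738 - 2214 = 9524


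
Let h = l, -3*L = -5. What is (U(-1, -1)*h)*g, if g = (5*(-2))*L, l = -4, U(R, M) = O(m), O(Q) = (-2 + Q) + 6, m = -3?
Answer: 200/3 ≈ 66.667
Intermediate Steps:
L = 5/3 (L = -⅓*(-5) = 5/3 ≈ 1.6667)
O(Q) = 4 + Q
U(R, M) = 1 (U(R, M) = 4 - 3 = 1)
h = -4
g = -50/3 (g = (5*(-2))*(5/3) = -10*5/3 = -50/3 ≈ -16.667)
(U(-1, -1)*h)*g = (1*(-4))*(-50/3) = -4*(-50/3) = 200/3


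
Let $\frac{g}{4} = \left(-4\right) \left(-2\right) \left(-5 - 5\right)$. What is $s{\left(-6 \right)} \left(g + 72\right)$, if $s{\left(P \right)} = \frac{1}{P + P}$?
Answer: $\frac{62}{3} \approx 20.667$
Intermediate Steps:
$s{\left(P \right)} = \frac{1}{2 P}$
$g = -320$ ($g = 4 \left(-4\right) \left(-2\right) \left(-5 - 5\right) = 4 \cdot 8 \left(-5 - 5\right) = 4 \cdot 8 \left(-10\right) = 4 \left(-80\right) = -320$)
$s{\left(-6 \right)} \left(g + 72\right) = \frac{1}{2 \left(-6\right)} \left(-320 + 72\right) = \frac{1}{2} \left(- \frac{1}{6}\right) \left(-248\right) = \left(- \frac{1}{12}\right) \left(-248\right) = \frac{62}{3}$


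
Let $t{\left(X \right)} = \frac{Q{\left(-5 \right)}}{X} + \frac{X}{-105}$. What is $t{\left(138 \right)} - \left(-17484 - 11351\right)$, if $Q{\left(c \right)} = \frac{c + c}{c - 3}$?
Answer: $\frac{557066983}{19320} \approx 28834.0$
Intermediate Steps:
$Q{\left(c \right)} = \frac{2 c}{-3 + c}$
$t{\left(X \right)} = - \frac{X}{105} + \frac{5}{4 X}$ ($t{\left(X \right)} = \frac{2 \left(-5\right) \frac{1}{-3 - 5}}{X} + \frac{X}{-105} = \frac{2 \left(-5\right) \frac{1}{-8}}{X} + X \left(- \frac{1}{105}\right) = \frac{2 \left(-5\right) \left(- \frac{1}{8}\right)}{X} - \frac{X}{105} = \frac{5}{4 X} - \frac{X}{105} = - \frac{X}{105} + \frac{5}{4 X}$)
$t{\left(138 \right)} - \left(-17484 - 11351\right) = \left(\left(- \frac{1}{105}\right) 138 + \frac{5}{4 \cdot 138}\right) - \left(-17484 - 11351\right) = \left(- \frac{46}{35} + \frac{5}{4} \cdot \frac{1}{138}\right) - \left(-17484 - 11351\right) = \left(- \frac{46}{35} + \frac{5}{552}\right) - -28835 = - \frac{25217}{19320} + 28835 = \frac{557066983}{19320}$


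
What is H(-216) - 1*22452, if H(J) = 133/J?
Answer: -4849765/216 ≈ -22453.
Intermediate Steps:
H(-216) - 1*22452 = 133/(-216) - 1*22452 = 133*(-1/216) - 22452 = -133/216 - 22452 = -4849765/216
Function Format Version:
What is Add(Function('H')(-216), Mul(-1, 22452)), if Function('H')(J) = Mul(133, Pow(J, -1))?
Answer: Rational(-4849765, 216) ≈ -22453.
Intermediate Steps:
Add(Function('H')(-216), Mul(-1, 22452)) = Add(Mul(133, Pow(-216, -1)), Mul(-1, 22452)) = Add(Mul(133, Rational(-1, 216)), -22452) = Add(Rational(-133, 216), -22452) = Rational(-4849765, 216)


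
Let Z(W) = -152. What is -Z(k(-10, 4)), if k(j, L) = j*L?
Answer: 152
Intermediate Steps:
k(j, L) = L*j
-Z(k(-10, 4)) = -1*(-152) = 152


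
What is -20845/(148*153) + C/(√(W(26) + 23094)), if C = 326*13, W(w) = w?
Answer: -20845/22644 + 2119*√5/170 ≈ 26.951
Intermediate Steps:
C = 4238
-20845/(148*153) + C/(√(W(26) + 23094)) = -20845/(148*153) + 4238/(√(26 + 23094)) = -20845/22644 + 4238/(√23120) = -20845*1/22644 + 4238/((68*√5)) = -20845/22644 + 4238*(√5/340) = -20845/22644 + 2119*√5/170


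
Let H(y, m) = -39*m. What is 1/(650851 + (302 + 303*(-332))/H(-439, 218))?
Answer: 4251/2766817748 ≈ 1.5364e-6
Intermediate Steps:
1/(650851 + (302 + 303*(-332))/H(-439, 218)) = 1/(650851 + (302 + 303*(-332))/((-39*218))) = 1/(650851 + (302 - 100596)/(-8502)) = 1/(650851 - 100294*(-1/8502)) = 1/(650851 + 50147/4251) = 1/(2766817748/4251) = 4251/2766817748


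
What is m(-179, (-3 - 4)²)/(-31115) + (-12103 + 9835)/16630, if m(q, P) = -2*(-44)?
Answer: -7203226/51744245 ≈ -0.13921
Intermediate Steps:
m(q, P) = 88
m(-179, (-3 - 4)²)/(-31115) + (-12103 + 9835)/16630 = 88/(-31115) + (-12103 + 9835)/16630 = 88*(-1/31115) - 2268*1/16630 = -88/31115 - 1134/8315 = -7203226/51744245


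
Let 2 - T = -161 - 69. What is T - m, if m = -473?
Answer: 705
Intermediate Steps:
T = 232 (T = 2 - (-161 - 69) = 2 - 1*(-230) = 2 + 230 = 232)
T - m = 232 - 1*(-473) = 232 + 473 = 705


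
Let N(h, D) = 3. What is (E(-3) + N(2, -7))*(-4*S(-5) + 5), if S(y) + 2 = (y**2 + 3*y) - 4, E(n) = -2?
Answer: -11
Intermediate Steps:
S(y) = -6 + y**2 + 3*y (S(y) = -2 + ((y**2 + 3*y) - 4) = -2 + (-4 + y**2 + 3*y) = -6 + y**2 + 3*y)
(E(-3) + N(2, -7))*(-4*S(-5) + 5) = (-2 + 3)*(-4*(-6 + (-5)**2 + 3*(-5)) + 5) = 1*(-4*(-6 + 25 - 15) + 5) = 1*(-4*4 + 5) = 1*(-16 + 5) = 1*(-11) = -11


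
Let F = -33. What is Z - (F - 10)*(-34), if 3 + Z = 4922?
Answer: 3457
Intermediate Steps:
Z = 4919 (Z = -3 + 4922 = 4919)
Z - (F - 10)*(-34) = 4919 - (-33 - 10)*(-34) = 4919 - (-43)*(-34) = 4919 - 1*1462 = 4919 - 1462 = 3457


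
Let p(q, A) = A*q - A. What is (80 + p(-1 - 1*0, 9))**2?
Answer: 3844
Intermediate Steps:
p(q, A) = -A + A*q
(80 + p(-1 - 1*0, 9))**2 = (80 + 9*(-1 + (-1 - 1*0)))**2 = (80 + 9*(-1 + (-1 + 0)))**2 = (80 + 9*(-1 - 1))**2 = (80 + 9*(-2))**2 = (80 - 18)**2 = 62**2 = 3844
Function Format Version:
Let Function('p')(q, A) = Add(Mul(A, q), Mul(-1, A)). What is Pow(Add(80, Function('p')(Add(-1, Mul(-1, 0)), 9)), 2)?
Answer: 3844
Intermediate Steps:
Function('p')(q, A) = Add(Mul(-1, A), Mul(A, q))
Pow(Add(80, Function('p')(Add(-1, Mul(-1, 0)), 9)), 2) = Pow(Add(80, Mul(9, Add(-1, Add(-1, Mul(-1, 0))))), 2) = Pow(Add(80, Mul(9, Add(-1, Add(-1, 0)))), 2) = Pow(Add(80, Mul(9, Add(-1, -1))), 2) = Pow(Add(80, Mul(9, -2)), 2) = Pow(Add(80, -18), 2) = Pow(62, 2) = 3844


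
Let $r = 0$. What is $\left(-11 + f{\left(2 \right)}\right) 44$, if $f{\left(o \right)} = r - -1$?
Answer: $-440$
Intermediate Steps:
$f{\left(o \right)} = 1$ ($f{\left(o \right)} = 0 - -1 = 0 + 1 = 1$)
$\left(-11 + f{\left(2 \right)}\right) 44 = \left(-11 + 1\right) 44 = \left(-10\right) 44 = -440$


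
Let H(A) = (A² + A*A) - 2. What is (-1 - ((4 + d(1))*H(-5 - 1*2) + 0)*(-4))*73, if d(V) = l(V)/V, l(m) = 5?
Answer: 252215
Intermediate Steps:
d(V) = 5/V
H(A) = -2 + 2*A² (H(A) = (A² + A²) - 2 = 2*A² - 2 = -2 + 2*A²)
(-1 - ((4 + d(1))*H(-5 - 1*2) + 0)*(-4))*73 = (-1 - ((4 + 5/1)*(-2 + 2*(-5 - 1*2)²) + 0)*(-4))*73 = (-1 - ((4 + 5*1)*(-2 + 2*(-5 - 2)²) + 0)*(-4))*73 = (-1 - ((4 + 5)*(-2 + 2*(-7)²) + 0)*(-4))*73 = (-1 - (9*(-2 + 2*49) + 0)*(-4))*73 = (-1 - (9*(-2 + 98) + 0)*(-4))*73 = (-1 - (9*96 + 0)*(-4))*73 = (-1 - (864 + 0)*(-4))*73 = (-1 - 864*(-4))*73 = (-1 - 1*(-3456))*73 = (-1 + 3456)*73 = 3455*73 = 252215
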